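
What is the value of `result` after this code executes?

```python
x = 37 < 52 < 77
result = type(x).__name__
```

x is bool; result = 'bool'

'bool'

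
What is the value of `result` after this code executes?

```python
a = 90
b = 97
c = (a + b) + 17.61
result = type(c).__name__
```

a is int; b is int; c is float; result = 'float'

'float'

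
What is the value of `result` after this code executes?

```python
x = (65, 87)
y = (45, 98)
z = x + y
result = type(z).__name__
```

x is tuple; y is tuple; z is tuple; result = 'tuple'

'tuple'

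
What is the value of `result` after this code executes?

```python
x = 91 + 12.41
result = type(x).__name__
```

x is float; result = 'float'

'float'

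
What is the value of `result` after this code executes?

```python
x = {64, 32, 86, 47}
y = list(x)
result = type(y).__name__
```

x is set; y is list; result = 'list'

'list'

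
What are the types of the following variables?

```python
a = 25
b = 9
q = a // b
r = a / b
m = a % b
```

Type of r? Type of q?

/ returns float; // returns int

float, int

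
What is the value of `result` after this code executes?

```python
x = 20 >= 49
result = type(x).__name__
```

x is bool; result = 'bool'

'bool'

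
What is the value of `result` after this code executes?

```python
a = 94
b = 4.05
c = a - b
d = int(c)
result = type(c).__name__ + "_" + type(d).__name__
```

a is int; b is float; c is float; d is int; result = 'float_int'

'float_int'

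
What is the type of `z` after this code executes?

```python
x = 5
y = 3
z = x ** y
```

positive int ** positive int = int

int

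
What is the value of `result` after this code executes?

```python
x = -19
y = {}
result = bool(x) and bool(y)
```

x = -19; y = {}; result = False

False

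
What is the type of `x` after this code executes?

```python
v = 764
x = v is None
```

'is' comparison returns bool

bool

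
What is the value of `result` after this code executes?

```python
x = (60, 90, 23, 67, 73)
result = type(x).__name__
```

x is tuple; result = 'tuple'

'tuple'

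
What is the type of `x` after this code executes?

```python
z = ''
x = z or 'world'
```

'or' returns first truthy value (str)

str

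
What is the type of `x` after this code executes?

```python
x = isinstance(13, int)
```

isinstance() returns bool

bool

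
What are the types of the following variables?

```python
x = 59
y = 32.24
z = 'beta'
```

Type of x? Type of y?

x is assigned a bare integer (no decimal point), so it is an int; y is assigned a number with a decimal point, so it is a float

int, float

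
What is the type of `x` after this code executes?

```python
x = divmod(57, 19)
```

divmod() returns tuple of (quotient, remainder)

tuple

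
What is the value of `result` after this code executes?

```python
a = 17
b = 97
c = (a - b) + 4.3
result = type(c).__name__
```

a is int; b is int; c is float; result = 'float'

'float'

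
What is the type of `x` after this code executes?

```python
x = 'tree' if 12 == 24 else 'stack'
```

Both branches of conditional are str

str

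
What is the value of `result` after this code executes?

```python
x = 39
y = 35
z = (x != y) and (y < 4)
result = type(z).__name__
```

x is int; y is int; z is bool; result = 'bool'

'bool'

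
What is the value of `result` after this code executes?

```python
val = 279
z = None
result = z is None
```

val = 279; z = None; result = True

True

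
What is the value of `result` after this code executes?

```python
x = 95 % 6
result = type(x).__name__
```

x is int; result = 'int'

'int'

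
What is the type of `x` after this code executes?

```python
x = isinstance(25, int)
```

isinstance() returns bool

bool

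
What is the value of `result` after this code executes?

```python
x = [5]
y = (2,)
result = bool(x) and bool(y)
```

x = [5]; y = (2,); result = True

True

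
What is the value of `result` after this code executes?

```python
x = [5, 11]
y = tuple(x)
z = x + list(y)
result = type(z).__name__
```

x is list; y is tuple; z is list; result = 'list'

'list'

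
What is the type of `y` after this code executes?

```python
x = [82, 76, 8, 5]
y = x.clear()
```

list.clear() returns None

NoneType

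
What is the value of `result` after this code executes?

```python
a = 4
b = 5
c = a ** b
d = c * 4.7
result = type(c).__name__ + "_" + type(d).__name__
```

a is int; b is int; c is int; d is float; result = 'int_float'

'int_float'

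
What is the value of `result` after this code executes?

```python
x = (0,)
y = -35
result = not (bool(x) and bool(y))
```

x = (0,); y = -35; result = False

False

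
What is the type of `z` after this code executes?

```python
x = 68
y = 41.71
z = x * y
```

int * float = float

float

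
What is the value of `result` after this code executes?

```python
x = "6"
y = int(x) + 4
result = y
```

x = '6'; y = 10; result = 10

10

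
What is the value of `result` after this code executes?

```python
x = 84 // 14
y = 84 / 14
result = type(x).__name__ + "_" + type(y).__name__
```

x is int; y is float; result = 'int_float'

'int_float'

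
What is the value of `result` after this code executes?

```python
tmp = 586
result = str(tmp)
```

tmp = 586; result = '586'

'586'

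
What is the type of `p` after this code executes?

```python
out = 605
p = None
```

None has type NoneType

NoneType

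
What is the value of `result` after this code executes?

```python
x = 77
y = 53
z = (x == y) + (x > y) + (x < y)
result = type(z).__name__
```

x is int; y is int; z is int; result = 'int'

'int'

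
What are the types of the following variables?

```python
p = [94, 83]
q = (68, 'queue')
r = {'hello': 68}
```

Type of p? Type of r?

p is assigned a list literal (square brackets); r is assigned a dict literal ({key: value})

list, dict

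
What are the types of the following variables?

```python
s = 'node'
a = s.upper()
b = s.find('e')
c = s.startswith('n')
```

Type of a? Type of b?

upper() returns str; find() returns int

str, int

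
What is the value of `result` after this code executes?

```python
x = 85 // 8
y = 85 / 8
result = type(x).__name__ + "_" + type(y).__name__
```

x is int; y is float; result = 'int_float'

'int_float'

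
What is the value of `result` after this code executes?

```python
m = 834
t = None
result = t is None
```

m = 834; t = None; result = True

True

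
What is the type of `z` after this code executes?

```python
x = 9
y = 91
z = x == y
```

Equality comparison returns bool

bool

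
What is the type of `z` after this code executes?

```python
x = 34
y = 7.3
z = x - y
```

int - float = float

float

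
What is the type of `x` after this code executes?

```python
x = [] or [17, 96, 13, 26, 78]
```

'or' returns first truthy value (list)

list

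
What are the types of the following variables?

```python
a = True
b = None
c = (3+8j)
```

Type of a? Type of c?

a is assigned the constant True, which has type bool; c is assigned (3+8j), an int plus an imaginary literal (j suffix), which evaluates to complex

bool, complex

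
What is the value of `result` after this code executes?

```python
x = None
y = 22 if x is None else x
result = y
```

x = None; y = 22; result = 22

22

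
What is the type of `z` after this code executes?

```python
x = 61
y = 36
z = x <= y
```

Comparison returns bool

bool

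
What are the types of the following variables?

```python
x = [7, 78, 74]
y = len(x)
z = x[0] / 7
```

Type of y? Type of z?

len() returns int; int / int = float

int, float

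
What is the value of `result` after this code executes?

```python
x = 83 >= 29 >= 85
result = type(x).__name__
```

x is bool; result = 'bool'

'bool'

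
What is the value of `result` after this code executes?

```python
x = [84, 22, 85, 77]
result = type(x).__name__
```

x is list; result = 'list'

'list'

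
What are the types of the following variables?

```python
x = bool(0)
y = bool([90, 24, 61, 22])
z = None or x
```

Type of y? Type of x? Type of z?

bool() returns bool; bool() returns bool; None or bool returns the bool

bool, bool, bool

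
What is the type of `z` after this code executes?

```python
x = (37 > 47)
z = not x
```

'not' returns bool

bool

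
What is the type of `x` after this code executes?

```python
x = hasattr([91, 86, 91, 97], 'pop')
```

hasattr() returns bool

bool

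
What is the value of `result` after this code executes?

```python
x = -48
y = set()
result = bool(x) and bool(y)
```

x = -48; y = set(); result = False

False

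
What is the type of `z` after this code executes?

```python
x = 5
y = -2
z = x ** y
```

int ** negative = float

float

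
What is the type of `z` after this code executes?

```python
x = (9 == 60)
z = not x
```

'not' returns bool

bool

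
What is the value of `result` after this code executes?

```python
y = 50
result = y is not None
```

y = 50; result = True

True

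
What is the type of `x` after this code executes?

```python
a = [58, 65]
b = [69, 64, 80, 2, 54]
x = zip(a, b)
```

zip() returns a zip object

zip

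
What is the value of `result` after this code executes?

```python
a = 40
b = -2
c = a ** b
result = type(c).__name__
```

a is int; b is int; c is float; result = 'float'

'float'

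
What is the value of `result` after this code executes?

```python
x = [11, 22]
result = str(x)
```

x = [11, 22]; result = '[11, 22]'

'[11, 22]'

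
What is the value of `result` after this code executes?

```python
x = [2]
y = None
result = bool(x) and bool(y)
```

x = [2]; y = None; result = False

False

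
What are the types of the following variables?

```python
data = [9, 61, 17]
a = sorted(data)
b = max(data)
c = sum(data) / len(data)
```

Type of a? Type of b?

sorted() returns list; max of ints returns int

list, int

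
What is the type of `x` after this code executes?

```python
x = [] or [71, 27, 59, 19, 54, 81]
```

'or' returns first truthy value (list)

list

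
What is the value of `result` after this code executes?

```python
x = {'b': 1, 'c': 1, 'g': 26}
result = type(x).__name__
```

x is dict; result = 'dict'

'dict'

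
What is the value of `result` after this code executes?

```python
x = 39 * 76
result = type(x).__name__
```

x is int; result = 'int'

'int'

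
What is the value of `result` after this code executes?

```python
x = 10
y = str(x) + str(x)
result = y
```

x = 10; y = '1010'; result = '1010'

'1010'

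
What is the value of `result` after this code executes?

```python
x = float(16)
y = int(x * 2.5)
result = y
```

x = 16.0; y = 40; result = 40

40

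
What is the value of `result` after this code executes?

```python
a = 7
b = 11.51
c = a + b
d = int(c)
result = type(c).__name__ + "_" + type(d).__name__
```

a is int; b is float; c is float; d is int; result = 'float_int'

'float_int'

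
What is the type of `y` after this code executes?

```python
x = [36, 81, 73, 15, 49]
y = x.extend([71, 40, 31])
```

list.extend() returns None

NoneType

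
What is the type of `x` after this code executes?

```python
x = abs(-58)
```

abs() of int returns int

int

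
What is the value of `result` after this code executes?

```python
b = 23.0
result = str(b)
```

b = 23.0; result = '23.0'

'23.0'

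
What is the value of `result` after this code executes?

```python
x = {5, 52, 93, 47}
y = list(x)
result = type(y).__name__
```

x is set; y is list; result = 'list'

'list'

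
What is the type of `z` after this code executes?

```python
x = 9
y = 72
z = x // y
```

int // int = int

int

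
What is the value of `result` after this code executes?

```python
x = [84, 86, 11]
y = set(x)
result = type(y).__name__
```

x is list; y is set; result = 'set'

'set'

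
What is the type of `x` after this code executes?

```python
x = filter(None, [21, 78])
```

filter() returns a filter object

filter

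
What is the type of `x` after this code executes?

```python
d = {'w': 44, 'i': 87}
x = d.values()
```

.values() returns dict_values view

dict_values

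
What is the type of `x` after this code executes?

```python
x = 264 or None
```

'or' returns first truthy value

int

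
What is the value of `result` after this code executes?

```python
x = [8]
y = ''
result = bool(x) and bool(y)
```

x = [8]; y = ''; result = False

False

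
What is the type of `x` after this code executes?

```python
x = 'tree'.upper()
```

str.upper() returns str

str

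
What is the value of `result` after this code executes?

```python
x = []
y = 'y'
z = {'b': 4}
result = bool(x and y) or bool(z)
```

x = []; y = 'y'; z = {'b': 4}; result = True

True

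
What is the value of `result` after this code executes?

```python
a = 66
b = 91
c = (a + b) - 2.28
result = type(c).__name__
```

a is int; b is int; c is float; result = 'float'

'float'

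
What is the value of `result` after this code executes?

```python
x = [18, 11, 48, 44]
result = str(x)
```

x = [18, 11, 48, 44]; result = '[18, 11, 48, 44]'

'[18, 11, 48, 44]'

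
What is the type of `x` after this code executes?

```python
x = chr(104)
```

chr() returns str (single char)

str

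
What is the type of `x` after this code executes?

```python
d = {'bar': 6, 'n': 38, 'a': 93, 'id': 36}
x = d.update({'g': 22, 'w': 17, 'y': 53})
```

dict.update() returns None

NoneType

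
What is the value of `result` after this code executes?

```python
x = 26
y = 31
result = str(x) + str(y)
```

x = 26; y = 31; result = '2631'

'2631'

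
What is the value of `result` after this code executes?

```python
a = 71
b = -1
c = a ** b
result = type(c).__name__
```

a is int; b is int; c is float; result = 'float'

'float'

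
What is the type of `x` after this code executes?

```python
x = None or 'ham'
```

'or' with None returns the other truthy value (str)

str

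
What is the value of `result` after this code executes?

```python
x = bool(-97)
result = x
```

x = True; result = True

True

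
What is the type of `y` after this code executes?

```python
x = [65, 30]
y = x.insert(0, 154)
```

list.insert() returns None

NoneType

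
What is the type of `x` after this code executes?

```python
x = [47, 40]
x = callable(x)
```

callable() returns bool

bool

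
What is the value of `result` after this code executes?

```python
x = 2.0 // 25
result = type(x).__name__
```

x is float; result = 'float'

'float'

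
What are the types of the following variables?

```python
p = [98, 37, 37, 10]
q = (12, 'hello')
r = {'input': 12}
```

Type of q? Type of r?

q is assigned a tuple (parenthesized, comma-separated values); r is assigned a dict literal ({key: value})

tuple, dict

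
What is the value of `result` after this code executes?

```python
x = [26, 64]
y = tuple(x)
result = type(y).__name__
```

x is list; y is tuple; result = 'tuple'

'tuple'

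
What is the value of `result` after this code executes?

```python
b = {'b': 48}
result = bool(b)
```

b = {'b': 48}; result = True

True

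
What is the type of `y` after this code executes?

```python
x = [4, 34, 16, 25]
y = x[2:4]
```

Slicing a list returns a list

list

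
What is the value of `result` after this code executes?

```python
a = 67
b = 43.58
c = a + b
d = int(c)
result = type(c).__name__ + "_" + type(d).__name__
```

a is int; b is float; c is float; d is int; result = 'float_int'

'float_int'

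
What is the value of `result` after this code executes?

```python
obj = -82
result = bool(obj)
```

obj = -82; result = True

True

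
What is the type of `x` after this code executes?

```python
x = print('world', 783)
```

print() returns None

NoneType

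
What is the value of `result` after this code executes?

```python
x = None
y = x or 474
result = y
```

x = None; y = 474; result = 474

474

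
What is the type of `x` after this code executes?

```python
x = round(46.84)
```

round() with no decimal places returns int

int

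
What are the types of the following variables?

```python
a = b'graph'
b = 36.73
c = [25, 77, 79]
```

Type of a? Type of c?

a is assigned a bytes literal (b'...' prefix); c is assigned a list literal (square brackets)

bytes, list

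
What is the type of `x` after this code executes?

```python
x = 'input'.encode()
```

str.encode() returns bytes

bytes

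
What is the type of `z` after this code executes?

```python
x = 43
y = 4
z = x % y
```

int % int = int

int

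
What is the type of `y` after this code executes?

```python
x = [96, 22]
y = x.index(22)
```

list.index() returns int

int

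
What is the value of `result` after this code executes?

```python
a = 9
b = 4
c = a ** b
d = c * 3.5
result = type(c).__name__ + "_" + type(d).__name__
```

a is int; b is int; c is int; d is float; result = 'int_float'

'int_float'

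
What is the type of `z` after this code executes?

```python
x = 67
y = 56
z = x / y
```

int / int = float

float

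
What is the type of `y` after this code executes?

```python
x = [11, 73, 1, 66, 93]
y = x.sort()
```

list.sort() returns None (mutates in place)

NoneType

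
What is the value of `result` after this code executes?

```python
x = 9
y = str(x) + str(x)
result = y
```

x = 9; y = '99'; result = '99'

'99'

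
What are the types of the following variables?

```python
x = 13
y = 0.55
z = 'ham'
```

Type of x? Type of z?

x is assigned a bare integer (no decimal point), so it is an int; z is assigned a quoted string literal, so it is a str

int, str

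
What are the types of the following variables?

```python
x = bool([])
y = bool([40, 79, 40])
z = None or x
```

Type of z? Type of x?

None or bool returns the bool; bool() returns bool

bool, bool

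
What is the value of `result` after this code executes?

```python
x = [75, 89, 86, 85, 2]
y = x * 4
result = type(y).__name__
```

x is list; y is list; result = 'list'

'list'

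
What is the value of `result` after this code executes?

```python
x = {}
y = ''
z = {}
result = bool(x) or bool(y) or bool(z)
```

x = {}; y = ''; z = {}; result = False

False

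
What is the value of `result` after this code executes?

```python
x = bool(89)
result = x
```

x = True; result = True

True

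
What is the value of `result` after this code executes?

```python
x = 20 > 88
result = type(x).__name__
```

x is bool; result = 'bool'

'bool'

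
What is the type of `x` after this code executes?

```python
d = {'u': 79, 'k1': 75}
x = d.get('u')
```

dict.get() returns value type when found

int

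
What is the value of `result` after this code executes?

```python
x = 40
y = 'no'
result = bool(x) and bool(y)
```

x = 40; y = 'no'; result = True

True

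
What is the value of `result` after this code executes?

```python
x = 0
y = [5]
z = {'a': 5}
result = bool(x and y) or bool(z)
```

x = 0; y = [5]; z = {'a': 5}; result = True

True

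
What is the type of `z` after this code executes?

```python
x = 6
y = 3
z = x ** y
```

positive int ** positive int = int

int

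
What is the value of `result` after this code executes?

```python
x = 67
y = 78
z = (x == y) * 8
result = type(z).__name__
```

x is int; y is int; z is int; result = 'int'

'int'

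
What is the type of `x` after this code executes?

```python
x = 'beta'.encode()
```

str.encode() returns bytes

bytes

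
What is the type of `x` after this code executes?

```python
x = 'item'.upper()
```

str.upper() returns str

str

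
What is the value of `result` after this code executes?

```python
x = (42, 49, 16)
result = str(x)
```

x = (42, 49, 16); result = '(42, 49, 16)'

'(42, 49, 16)'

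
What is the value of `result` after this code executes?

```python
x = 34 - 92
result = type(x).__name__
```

x is int; result = 'int'

'int'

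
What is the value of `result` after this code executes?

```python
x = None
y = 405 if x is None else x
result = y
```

x = None; y = 405; result = 405

405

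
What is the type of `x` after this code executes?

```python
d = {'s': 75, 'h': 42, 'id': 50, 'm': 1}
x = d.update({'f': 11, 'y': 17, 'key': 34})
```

dict.update() returns None

NoneType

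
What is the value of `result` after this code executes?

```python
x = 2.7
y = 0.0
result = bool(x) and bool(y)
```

x = 2.7; y = 0.0; result = False

False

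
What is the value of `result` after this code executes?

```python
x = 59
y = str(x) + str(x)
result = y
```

x = 59; y = '5959'; result = '5959'

'5959'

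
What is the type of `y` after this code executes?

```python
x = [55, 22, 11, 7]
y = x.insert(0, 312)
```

list.insert() returns None

NoneType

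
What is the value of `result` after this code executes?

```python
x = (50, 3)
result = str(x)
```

x = (50, 3); result = '(50, 3)'

'(50, 3)'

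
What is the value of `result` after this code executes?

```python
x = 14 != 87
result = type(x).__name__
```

x is bool; result = 'bool'

'bool'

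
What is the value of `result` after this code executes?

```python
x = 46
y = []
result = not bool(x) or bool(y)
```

x = 46; y = []; result = False

False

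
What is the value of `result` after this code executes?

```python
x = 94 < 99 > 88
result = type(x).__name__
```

x is bool; result = 'bool'

'bool'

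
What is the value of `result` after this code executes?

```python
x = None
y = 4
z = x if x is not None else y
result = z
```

x = None; y = 4; z = 4; result = 4

4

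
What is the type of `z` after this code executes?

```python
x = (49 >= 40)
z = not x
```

'not' returns bool

bool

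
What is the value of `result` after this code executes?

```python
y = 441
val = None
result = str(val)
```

y = 441; val = None; result = 'None'

'None'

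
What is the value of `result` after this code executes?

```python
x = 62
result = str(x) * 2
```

x = 62; result = '6262'

'6262'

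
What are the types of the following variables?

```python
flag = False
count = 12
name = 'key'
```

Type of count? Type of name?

count is assigned a bare integer (no decimal point), so it is an int; name is assigned a quoted string literal, so it is a str

int, str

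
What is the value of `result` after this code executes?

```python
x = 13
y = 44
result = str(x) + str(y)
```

x = 13; y = 44; result = '1344'

'1344'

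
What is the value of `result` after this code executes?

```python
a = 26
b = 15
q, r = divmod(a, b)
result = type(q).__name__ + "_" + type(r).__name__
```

a is int; b is int; q is int; r is int; result = 'int_int'

'int_int'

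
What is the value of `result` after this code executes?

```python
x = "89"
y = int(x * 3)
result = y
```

x = '89'; y = 898989; result = 898989

898989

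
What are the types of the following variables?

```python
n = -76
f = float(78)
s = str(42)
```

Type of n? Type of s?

n is assigned a bare integer (no decimal point), so it is an int; s is assigned the result of calling str(), which returns a str

int, str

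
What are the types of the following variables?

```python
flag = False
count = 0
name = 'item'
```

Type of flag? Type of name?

flag is assigned the constant False, which has type bool; name is assigned a quoted string literal, so it is a str

bool, str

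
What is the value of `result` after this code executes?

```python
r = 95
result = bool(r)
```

r = 95; result = True

True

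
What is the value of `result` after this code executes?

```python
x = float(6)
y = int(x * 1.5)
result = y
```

x = 6.0; y = 9; result = 9

9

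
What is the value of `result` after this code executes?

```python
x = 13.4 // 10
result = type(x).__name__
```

x is float; result = 'float'

'float'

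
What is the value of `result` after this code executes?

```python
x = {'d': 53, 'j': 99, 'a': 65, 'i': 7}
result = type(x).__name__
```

x is dict; result = 'dict'

'dict'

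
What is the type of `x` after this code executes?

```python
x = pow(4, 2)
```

pow(int, int) returns int

int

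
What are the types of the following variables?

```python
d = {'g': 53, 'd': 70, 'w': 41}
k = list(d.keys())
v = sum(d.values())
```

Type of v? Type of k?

sum of ints is int; list() converts to list

int, list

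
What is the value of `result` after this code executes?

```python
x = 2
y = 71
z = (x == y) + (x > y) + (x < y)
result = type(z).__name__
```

x is int; y is int; z is int; result = 'int'

'int'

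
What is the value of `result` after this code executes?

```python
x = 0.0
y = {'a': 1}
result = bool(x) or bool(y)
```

x = 0.0; y = {'a': 1}; result = True

True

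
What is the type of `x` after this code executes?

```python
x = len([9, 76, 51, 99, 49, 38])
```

len() always returns int

int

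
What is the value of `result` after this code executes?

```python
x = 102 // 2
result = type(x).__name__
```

x is int; result = 'int'

'int'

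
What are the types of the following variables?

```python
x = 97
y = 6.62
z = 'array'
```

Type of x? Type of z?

x is assigned a bare integer (no decimal point), so it is an int; z is assigned a quoted string literal, so it is a str

int, str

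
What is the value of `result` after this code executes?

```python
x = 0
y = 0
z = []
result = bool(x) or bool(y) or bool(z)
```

x = 0; y = 0; z = []; result = False

False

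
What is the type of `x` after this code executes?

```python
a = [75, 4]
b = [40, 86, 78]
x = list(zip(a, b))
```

list(zip()) returns a list of tuples

list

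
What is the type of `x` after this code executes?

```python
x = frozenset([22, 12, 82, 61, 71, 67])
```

frozenset() returns frozenset

frozenset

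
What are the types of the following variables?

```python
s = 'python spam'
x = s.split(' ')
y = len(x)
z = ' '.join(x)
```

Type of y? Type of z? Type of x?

len() returns int; str.join() returns str; str.split() returns list

int, str, list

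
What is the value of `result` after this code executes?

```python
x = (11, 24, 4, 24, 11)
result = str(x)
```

x = (11, 24, 4, 24, 11); result = '(11, 24, 4, 24, 11)'

'(11, 24, 4, 24, 11)'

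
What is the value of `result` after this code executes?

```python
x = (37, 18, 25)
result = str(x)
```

x = (37, 18, 25); result = '(37, 18, 25)'

'(37, 18, 25)'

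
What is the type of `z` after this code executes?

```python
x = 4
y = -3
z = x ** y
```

int ** negative = float

float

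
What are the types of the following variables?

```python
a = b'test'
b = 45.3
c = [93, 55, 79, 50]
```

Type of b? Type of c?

b is assigned a number with a decimal point, so it is a float; c is assigned a list literal (square brackets)

float, list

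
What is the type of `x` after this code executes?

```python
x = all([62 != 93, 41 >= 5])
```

all() returns bool

bool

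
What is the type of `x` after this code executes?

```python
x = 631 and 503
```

'and' with truthy values returns last operand (int)

int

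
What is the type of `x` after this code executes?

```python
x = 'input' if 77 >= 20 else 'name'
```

Both branches of conditional are str

str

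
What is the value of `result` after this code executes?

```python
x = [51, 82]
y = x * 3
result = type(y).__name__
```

x is list; y is list; result = 'list'

'list'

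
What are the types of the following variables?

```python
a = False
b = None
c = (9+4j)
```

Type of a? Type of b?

a is assigned the constant False, which has type bool; b is assigned None, whose type is NoneType

bool, NoneType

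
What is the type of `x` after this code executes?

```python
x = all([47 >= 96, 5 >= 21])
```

all() returns bool

bool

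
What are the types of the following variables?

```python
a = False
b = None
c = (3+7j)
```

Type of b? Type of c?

b is assigned None, whose type is NoneType; c is assigned (3+7j), an int plus an imaginary literal (j suffix), which evaluates to complex

NoneType, complex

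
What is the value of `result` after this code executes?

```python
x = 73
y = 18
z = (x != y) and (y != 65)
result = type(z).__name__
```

x is int; y is int; z is bool; result = 'bool'

'bool'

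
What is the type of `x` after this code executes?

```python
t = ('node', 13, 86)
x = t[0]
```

Index 0 of tuple is a str literal

str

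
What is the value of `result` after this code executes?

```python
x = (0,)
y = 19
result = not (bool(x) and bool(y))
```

x = (0,); y = 19; result = False

False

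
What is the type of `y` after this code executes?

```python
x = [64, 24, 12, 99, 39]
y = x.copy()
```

list.copy() returns list

list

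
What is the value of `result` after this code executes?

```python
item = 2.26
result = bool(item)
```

item = 2.26; result = True

True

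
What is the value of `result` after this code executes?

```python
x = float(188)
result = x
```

x = 188.0; result = 188.0

188.0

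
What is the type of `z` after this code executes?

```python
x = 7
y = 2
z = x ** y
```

positive int ** positive int = int

int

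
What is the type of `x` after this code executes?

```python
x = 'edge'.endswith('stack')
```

str.endswith() returns bool

bool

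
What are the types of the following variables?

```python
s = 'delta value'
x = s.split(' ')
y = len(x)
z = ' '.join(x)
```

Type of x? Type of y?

str.split() returns list; len() returns int

list, int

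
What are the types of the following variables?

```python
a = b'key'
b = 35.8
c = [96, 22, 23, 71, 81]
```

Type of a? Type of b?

a is assigned a bytes literal (b'...' prefix); b is assigned a number with a decimal point, so it is a float

bytes, float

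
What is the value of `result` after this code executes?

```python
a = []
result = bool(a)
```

a = []; result = False

False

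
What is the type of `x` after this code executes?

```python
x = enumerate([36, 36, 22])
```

enumerate() returns an enumerate object

enumerate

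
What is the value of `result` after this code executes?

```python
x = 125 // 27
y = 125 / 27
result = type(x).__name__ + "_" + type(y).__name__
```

x is int; y is float; result = 'int_float'

'int_float'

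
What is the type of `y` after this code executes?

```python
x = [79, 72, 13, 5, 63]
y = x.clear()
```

list.clear() returns None

NoneType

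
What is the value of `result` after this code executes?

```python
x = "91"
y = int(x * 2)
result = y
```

x = '91'; y = 9191; result = 9191

9191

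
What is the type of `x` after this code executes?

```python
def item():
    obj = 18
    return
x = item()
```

Bare return returns None

NoneType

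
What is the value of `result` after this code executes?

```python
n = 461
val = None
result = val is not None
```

n = 461; val = None; result = False

False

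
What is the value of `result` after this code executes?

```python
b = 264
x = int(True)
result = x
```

b = 264; x = 1; result = 1

1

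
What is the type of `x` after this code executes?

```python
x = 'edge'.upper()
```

str.upper() returns str

str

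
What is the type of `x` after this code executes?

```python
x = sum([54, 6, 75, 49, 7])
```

sum() of ints returns int

int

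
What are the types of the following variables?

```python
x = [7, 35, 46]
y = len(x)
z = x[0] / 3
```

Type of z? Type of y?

int / int = float; len() returns int

float, int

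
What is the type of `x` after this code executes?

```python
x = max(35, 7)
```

max() of ints returns int

int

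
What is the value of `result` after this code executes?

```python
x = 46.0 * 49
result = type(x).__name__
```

x is float; result = 'float'

'float'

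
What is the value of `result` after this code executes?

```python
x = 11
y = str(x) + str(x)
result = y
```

x = 11; y = '1111'; result = '1111'

'1111'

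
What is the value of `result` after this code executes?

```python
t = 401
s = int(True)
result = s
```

t = 401; s = 1; result = 1

1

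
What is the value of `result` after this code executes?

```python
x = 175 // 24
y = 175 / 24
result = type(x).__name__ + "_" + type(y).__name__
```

x is int; y is float; result = 'int_float'

'int_float'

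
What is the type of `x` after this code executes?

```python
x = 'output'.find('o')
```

str.find() returns int index

int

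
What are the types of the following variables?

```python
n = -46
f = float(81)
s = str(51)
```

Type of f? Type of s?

f is assigned the result of calling float(), which returns a float; s is assigned the result of calling str(), which returns a str

float, str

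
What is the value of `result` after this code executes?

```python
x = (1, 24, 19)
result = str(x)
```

x = (1, 24, 19); result = '(1, 24, 19)'

'(1, 24, 19)'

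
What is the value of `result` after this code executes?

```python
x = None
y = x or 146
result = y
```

x = None; y = 146; result = 146

146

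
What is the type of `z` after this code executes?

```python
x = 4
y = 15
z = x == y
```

Comparison returns bool

bool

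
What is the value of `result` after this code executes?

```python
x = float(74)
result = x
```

x = 74.0; result = 74.0

74.0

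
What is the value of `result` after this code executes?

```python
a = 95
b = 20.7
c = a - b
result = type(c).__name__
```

a is int; b is float; c is float; result = 'float'

'float'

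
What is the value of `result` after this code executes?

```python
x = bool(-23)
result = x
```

x = True; result = True

True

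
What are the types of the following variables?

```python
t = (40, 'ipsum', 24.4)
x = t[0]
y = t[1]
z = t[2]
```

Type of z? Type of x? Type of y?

tuple[2] is float; tuple[0] is int; tuple[1] is str

float, int, str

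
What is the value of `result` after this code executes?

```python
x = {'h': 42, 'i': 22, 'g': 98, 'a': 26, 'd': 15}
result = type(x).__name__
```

x is dict; result = 'dict'

'dict'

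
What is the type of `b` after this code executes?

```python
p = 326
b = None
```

None has type NoneType

NoneType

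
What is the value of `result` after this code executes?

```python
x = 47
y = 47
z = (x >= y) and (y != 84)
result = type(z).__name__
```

x is int; y is int; z is bool; result = 'bool'

'bool'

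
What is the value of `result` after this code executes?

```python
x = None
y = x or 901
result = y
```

x = None; y = 901; result = 901

901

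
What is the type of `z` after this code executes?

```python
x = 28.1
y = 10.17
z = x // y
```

float // float = float

float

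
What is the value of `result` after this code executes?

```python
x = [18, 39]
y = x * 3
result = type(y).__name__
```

x is list; y is list; result = 'list'

'list'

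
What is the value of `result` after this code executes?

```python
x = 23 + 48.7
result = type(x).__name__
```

x is float; result = 'float'

'float'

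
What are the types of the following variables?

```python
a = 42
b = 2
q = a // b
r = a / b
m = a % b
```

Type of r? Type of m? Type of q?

/ returns float; % of ints returns int; // returns int

float, int, int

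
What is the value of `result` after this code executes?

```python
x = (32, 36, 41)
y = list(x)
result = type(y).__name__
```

x is tuple; y is list; result = 'list'

'list'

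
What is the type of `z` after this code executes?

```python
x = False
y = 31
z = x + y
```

bool + int = int (bool is subclass of int)

int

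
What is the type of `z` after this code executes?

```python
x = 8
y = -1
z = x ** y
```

int ** negative = float

float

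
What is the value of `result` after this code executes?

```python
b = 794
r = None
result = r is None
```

b = 794; r = None; result = True

True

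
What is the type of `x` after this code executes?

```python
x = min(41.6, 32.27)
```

min() of floats returns float

float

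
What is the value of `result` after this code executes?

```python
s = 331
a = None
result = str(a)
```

s = 331; a = None; result = 'None'

'None'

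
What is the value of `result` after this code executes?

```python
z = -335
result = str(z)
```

z = -335; result = '-335'

'-335'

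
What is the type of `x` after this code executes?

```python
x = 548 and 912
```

'and' with truthy values returns last operand (int)

int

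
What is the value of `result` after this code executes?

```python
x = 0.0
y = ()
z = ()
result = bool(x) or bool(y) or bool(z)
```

x = 0.0; y = (); z = (); result = False

False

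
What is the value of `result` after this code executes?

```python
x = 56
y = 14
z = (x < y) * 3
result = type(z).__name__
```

x is int; y is int; z is int; result = 'int'

'int'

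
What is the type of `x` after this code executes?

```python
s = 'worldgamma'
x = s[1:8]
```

Slicing a str returns str

str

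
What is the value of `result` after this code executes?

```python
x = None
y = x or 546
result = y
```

x = None; y = 546; result = 546

546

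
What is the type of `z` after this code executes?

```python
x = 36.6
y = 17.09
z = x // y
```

float // float = float

float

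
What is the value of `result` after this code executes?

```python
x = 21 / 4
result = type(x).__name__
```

x is float; result = 'float'

'float'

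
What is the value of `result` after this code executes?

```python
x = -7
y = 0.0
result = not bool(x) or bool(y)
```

x = -7; y = 0.0; result = False

False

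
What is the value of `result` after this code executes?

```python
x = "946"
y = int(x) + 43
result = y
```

x = '946'; y = 989; result = 989

989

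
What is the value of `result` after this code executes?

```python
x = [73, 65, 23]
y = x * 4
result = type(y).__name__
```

x is list; y is list; result = 'list'

'list'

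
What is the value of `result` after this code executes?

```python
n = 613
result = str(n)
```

n = 613; result = '613'

'613'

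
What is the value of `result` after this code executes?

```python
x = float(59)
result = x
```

x = 59.0; result = 59.0

59.0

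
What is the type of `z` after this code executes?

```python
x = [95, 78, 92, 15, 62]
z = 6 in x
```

'in' operator returns bool

bool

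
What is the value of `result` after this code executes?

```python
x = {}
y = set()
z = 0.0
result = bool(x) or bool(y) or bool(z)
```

x = {}; y = set(); z = 0.0; result = False

False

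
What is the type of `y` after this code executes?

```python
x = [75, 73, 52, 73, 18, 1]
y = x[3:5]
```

Slicing a list returns a list

list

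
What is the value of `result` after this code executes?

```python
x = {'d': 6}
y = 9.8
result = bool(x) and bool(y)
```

x = {'d': 6}; y = 9.8; result = True

True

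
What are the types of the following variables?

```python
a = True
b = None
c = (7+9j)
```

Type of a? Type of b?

a is assigned the constant True, which has type bool; b is assigned None, whose type is NoneType

bool, NoneType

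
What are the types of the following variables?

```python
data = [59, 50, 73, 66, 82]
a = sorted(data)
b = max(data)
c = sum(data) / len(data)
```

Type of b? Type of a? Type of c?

max of ints returns int; sorted() returns list; int / int = float

int, list, float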